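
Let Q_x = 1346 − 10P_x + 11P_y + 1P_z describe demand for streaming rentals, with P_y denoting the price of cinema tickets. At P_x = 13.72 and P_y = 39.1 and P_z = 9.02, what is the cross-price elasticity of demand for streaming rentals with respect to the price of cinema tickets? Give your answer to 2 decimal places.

0.26

At P_x = 13.72 and P_y = 39.1 and P_z = 9.02: Q_x = 1647.92.
∂Q_x/∂P_y = 11.
ε = (∂Q_x/∂P_y)(P_y/Q_x) = 11 × (39.1/1647.92) ≈ 0.26.
Since ε > 0, streaming rentals and cinema tickets are substitutes.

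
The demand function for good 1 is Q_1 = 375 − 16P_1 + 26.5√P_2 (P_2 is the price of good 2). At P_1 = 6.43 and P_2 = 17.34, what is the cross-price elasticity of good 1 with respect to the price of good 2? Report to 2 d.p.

0.14

At P_1 = 6.43 and P_2 = 17.34: Q_1 = 382.470.
∂Q_1/∂P_2 = 26.5/(2√P_2) = 26.5/(2√17.34) = 3.1819.
ε = (∂Q_1/∂P_2)(P_2/Q_1) = 3.1819 × (17.34/382.470) ≈ 0.14.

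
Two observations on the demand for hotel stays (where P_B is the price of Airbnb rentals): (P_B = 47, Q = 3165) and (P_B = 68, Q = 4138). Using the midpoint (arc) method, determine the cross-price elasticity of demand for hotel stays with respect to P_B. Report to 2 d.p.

0.73

ΔQ_A = 4138 − 3165 = 973; ΔP_B = 68 − 47 = 21.
Midpoints: Q̄_A = 3651.5, P̄_B = 57.50.
ε = (ΔQ_A/Q̄_A)/(ΔP_B/P̄_B) = (973/3651.5)/(21/57.50) ≈ 0.73.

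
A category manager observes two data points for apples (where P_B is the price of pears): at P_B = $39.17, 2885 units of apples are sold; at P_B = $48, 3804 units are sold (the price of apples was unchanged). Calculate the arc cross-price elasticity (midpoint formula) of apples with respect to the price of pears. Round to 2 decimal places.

ΔQ_A = 3804 − 2885 = 919; ΔP_B = 48 − 39.17 = 8.83.
Midpoints: Q̄_A = 3344.5, P̄_B = 43.59.
ε = (ΔQ_A/Q̄_A)/(ΔP_B/P̄_B) = (919/3344.5)/(8.83/43.59) ≈ 1.36.

1.36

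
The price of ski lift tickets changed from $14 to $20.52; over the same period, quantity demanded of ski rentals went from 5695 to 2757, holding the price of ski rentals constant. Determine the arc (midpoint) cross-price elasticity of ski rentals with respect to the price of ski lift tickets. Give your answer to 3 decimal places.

ΔQ_A = 2757 − 5695 = -2938; ΔP_B = 20.52 − 14 = 6.52.
Midpoints: Q̄_A = 4226.0, P̄_B = 17.26.
ε = (ΔQ_A/Q̄_A)/(ΔP_B/P̄_B) = (-2938/4226.0)/(6.52/17.26) ≈ -1.840.

-1.840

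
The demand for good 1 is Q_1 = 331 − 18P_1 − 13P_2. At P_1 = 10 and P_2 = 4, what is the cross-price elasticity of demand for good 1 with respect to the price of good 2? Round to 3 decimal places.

At P_1 = 10 and P_2 = 4: Q_1 = 99.
∂Q_1/∂P_2 = -13.
ε = (∂Q_1/∂P_2)(P_2/Q_1) = -13 × (4/99) ≈ -0.525.

-0.525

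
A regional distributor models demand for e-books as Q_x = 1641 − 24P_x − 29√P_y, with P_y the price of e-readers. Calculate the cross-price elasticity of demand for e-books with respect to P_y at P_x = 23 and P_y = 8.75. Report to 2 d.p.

-0.04

At P_x = 23 and P_y = 8.75: Q_x = 1003.217.
∂Q_x/∂P_y = -29/(2√P_y) = -29/(2√8.75) = -4.9019.
ε = (∂Q_x/∂P_y)(P_y/Q_x) = -4.9019 × (8.75/1003.217) ≈ -0.04.
ε < 0: complements.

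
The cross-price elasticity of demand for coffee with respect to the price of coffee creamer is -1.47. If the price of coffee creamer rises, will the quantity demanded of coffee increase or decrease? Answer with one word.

ε < 0 and the price of coffee creamer rises, so the quantity of coffee moves in the opposite direction: it decreases.

decrease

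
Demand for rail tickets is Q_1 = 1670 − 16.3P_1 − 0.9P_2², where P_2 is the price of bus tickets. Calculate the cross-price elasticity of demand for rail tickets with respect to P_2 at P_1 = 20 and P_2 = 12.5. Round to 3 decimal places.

At P_1 = 20 and P_2 = 12.5: Q_1 = 1203.375.
∂Q_1/∂P_2 = -1.8P_2 = -1.8(12.5) = -22.5000.
ε = (∂Q_1/∂P_2)(P_2/Q_1) = -22.5000 × (12.5/1203.375) ≈ -0.234.

-0.234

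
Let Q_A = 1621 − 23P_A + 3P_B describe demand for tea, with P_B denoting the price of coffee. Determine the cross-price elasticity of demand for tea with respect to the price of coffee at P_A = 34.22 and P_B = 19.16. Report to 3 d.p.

0.064

At P_A = 34.22 and P_B = 19.16: Q_A = 891.42.
∂Q_A/∂P_B = 3.
ε = (∂Q_A/∂P_B)(P_B/Q_A) = 3 × (19.16/891.42) ≈ 0.064.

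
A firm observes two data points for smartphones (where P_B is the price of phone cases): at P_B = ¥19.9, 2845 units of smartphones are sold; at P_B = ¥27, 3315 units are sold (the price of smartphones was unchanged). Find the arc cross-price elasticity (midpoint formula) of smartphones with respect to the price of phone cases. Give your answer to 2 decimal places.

0.50

ΔQ_A = 3315 − 2845 = 470; ΔP_B = 27 − 19.9 = 7.1.
Midpoints: Q̄_A = 3080.0, P̄_B = 23.45.
ε = (ΔQ_A/Q̄_A)/(ΔP_B/P̄_B) = (470/3080.0)/(7.1/23.45) ≈ 0.50.
ε > 0: smartphones and phone cases are substitutes.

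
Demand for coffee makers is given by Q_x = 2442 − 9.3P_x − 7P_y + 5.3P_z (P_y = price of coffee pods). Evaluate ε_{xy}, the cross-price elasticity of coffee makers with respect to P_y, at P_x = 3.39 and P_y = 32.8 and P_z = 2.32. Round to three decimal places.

-0.105

At P_x = 3.39 and P_y = 32.8 and P_z = 2.32: Q_x = 2193.169.
∂Q_x/∂P_y = -7.
ε = (∂Q_x/∂P_y)(P_y/Q_x) = -7 × (32.8/2193.169) ≈ -0.105.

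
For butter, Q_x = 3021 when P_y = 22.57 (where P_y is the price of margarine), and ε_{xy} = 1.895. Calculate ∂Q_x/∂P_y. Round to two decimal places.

253.65

ε = (∂Q_x/∂P_y)·(P_y/Q_x) ⇒ ∂Q_x/∂P_y = ε·Q_x/P_y = 1.895 × 3021/22.57 ≈ 253.65.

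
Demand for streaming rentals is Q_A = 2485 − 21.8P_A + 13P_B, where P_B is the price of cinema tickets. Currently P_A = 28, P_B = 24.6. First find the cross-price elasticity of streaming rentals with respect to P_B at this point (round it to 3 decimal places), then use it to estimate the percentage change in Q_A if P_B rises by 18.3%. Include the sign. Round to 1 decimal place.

At P_A = 28, P_B = 24.6: Q_A = 2194.4.
∂Q_A/∂P_B = 13.
ε = (∂Q_A/∂P_B)(P_B/Q_A) = 13.0000 × 24.6/2194.4 ≈ 0.146.
%ΔQ_A ≈ ε × %ΔP_B = 0.146 × (18.3%) = 2.7%.

2.7%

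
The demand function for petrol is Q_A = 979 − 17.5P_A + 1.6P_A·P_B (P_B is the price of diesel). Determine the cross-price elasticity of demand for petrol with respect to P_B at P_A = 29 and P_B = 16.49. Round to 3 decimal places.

0.619

At P_A = 29 and P_B = 16.49: Q_A = 1236.636.
∂Q_A/∂P_B = 1.6P_A = 1.6(29) = 46.4000.
ε = (∂Q_A/∂P_B)(P_B/Q_A) = 46.4000 × (16.49/1236.636) ≈ 0.619.
ε > 0: substitutes.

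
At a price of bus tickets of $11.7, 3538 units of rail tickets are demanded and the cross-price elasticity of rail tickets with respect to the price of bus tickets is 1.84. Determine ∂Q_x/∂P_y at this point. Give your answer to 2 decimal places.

ε = (∂Q_x/∂P_y)·(P_y/Q_x) ⇒ ∂Q_x/∂P_y = ε·Q_x/P_y = 1.84 × 3538/11.7 ≈ 556.40.

556.40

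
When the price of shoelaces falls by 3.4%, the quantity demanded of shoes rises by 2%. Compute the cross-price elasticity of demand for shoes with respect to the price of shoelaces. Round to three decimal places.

-0.588

ε = (%ΔQ of shoes) / (%ΔP of shoelaces) = (2%) / (-3.4%) ≈ -0.588.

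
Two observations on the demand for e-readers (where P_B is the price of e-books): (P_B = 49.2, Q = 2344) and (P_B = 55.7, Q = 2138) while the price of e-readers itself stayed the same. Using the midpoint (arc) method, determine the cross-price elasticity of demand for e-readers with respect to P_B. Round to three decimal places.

-0.742

ΔQ_A = 2138 − 2344 = -206; ΔP_B = 55.7 − 49.2 = 6.5.
Midpoints: Q̄_A = 2241.0, P̄_B = 52.45.
ε = (ΔQ_A/Q̄_A)/(ΔP_B/P̄_B) = (-206/2241.0)/(6.5/52.45) ≈ -0.742.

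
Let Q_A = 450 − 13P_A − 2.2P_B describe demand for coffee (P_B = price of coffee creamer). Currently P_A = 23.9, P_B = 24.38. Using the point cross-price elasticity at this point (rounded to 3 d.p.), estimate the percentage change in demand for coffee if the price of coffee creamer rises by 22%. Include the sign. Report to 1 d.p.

At P_A = 23.9, P_B = 24.38: Q_A = 85.664.
∂Q_A/∂P_B = -2.2.
ε = (∂Q_A/∂P_B)(P_B/Q_A) = -2.2000 × 24.38/85.664 ≈ -0.626.
%ΔQ_A ≈ ε × %ΔP_B = -0.626 × (22%) = -13.8%.

-13.8%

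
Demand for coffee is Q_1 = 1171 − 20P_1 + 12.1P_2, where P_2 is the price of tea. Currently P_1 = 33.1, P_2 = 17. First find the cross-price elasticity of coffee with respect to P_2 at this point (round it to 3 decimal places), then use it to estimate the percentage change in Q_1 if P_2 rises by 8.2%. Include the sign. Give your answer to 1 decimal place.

At P_1 = 33.1, P_2 = 17: Q_1 = 714.7.
∂Q_1/∂P_2 = 12.1.
ε = (∂Q_1/∂P_2)(P_2/Q_1) = 12.1000 × 17/714.7 ≈ 0.288.
%ΔQ_1 ≈ ε × %ΔP_2 = 0.288 × (8.2%) = 2.4%.

2.4%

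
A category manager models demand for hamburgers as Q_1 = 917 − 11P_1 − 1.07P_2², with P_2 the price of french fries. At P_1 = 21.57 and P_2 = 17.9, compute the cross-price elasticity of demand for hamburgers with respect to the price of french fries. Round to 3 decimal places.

At P_1 = 21.57 and P_2 = 17.9: Q_1 = 336.891.
∂Q_1/∂P_2 = -2.14P_2 = -2.14(17.9) = -38.3060.
ε = (∂Q_1/∂P_2)(P_2/Q_1) = -38.3060 × (17.9/336.891) ≈ -2.035.
ε < 0: complements.

-2.035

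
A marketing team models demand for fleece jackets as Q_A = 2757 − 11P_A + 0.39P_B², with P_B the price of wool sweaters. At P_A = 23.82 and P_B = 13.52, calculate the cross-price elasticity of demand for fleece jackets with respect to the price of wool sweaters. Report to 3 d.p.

0.056

At P_A = 23.82 and P_B = 13.52: Q_A = 2566.268.
∂Q_A/∂P_B = 0.78P_B = 0.78(13.52) = 10.5456.
ε = (∂Q_A/∂P_B)(P_B/Q_A) = 10.5456 × (13.52/2566.268) ≈ 0.056.
ε > 0: substitutes.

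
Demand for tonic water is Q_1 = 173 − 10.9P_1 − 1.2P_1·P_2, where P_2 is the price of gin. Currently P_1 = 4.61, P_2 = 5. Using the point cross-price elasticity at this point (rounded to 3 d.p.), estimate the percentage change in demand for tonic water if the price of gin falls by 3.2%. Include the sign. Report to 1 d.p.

At P_1 = 4.61, P_2 = 5: Q_1 = 95.091.
∂Q_1/∂P_2 = -1.2P_1 = -5.5320.
ε = (∂Q_1/∂P_2)(P_2/Q_1) = -5.5320 × 5/95.091 ≈ -0.291.
%ΔQ_1 ≈ ε × %ΔP_2 = -0.291 × (-3.2%) = 0.9%.

0.9%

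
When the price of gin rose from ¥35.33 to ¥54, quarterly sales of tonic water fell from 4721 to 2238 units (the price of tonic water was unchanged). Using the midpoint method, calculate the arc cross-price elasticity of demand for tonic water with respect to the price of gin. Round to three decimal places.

-1.707

ΔQ_A = 2238 − 4721 = -2483; ΔP_B = 54 − 35.33 = 18.67.
Midpoints: Q̄_A = 3479.5, P̄_B = 44.66.
ε = (ΔQ_A/Q̄_A)/(ΔP_B/P̄_B) = (-2483/3479.5)/(18.67/44.66) ≈ -1.707.
ε < 0: tonic water and gin are complements.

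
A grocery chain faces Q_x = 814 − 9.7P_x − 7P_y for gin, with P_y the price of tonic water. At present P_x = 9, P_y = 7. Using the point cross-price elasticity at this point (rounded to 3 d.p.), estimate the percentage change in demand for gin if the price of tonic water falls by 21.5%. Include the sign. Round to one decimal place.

At P_x = 9, P_y = 7: Q_x = 677.7.
∂Q_x/∂P_y = -7.
ε = (∂Q_x/∂P_y)(P_y/Q_x) = -7.0000 × 7/677.7 ≈ -0.072.
%ΔQ_x ≈ ε × %ΔP_y = -0.072 × (-21.5%) = 1.5%.

1.5%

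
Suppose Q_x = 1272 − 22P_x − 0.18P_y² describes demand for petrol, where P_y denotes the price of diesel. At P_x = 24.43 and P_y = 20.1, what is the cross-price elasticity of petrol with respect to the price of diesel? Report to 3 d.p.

-0.220

At P_x = 24.43 and P_y = 20.1: Q_x = 661.818.
∂Q_x/∂P_y = -0.36P_y = -0.36(20.1) = -7.2360.
ε = (∂Q_x/∂P_y)(P_y/Q_x) = -7.2360 × (20.1/661.818) ≈ -0.220.
ε < 0: complements.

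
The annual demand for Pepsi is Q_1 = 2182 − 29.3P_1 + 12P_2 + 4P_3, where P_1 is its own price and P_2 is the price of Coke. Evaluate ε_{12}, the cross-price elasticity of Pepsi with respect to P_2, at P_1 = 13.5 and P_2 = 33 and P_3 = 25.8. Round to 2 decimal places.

At P_1 = 13.5 and P_2 = 33 and P_3 = 25.8: Q_1 = 2285.65.
∂Q_1/∂P_2 = 12.
ε = (∂Q_1/∂P_2)(P_2/Q_1) = 12 × (33/2285.65) ≈ 0.17.

0.17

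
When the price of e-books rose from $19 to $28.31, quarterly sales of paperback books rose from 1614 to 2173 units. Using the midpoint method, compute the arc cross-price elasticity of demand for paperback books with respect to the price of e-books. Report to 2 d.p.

0.75

ΔQ_A = 2173 − 1614 = 559; ΔP_B = 28.31 − 19 = 9.31.
Midpoints: Q̄_A = 1893.5, P̄_B = 23.66.
ε = (ΔQ_A/Q̄_A)/(ΔP_B/P̄_B) = (559/1893.5)/(9.31/23.66) ≈ 0.75.
ε > 0: paperback books and e-books are substitutes.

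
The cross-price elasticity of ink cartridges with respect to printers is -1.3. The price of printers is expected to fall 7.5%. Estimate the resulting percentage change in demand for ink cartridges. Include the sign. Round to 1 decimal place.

%ΔQ ≈ ε × %ΔP of printers = -1.3 × (-7.5%) = 9.8%.
Demand for ink cartridges rises by about 9.8%.

9.8%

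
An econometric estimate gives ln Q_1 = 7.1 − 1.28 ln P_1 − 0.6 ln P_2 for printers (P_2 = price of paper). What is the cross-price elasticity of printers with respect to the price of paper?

-0.60

In a log-linear (constant-elasticity) demand function, the coefficient on ln P_2 is the cross-price elasticity.
ε = -0.60. Negative, so printers and paper are complements.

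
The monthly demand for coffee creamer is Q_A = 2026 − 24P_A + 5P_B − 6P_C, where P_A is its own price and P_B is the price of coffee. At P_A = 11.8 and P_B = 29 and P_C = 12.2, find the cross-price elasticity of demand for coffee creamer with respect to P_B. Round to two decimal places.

0.08

At P_A = 11.8 and P_B = 29 and P_C = 12.2: Q_A = 1814.6.
∂Q_A/∂P_B = 5.
ε = (∂Q_A/∂P_B)(P_B/Q_A) = 5 × (29/1814.6) ≈ 0.08.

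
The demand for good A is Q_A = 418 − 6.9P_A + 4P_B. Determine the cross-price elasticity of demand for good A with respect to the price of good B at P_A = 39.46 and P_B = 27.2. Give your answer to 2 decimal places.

0.43

At P_A = 39.46 and P_B = 27.2: Q_A = 254.526.
∂Q_A/∂P_B = 4.
ε = (∂Q_A/∂P_B)(P_B/Q_A) = 4 × (27.2/254.526) ≈ 0.43.
Since ε > 0, good A and good B are substitutes.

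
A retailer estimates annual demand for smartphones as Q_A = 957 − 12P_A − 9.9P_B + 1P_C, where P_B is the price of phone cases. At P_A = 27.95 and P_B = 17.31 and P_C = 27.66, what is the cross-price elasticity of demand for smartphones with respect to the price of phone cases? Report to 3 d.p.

-0.359

At P_A = 27.95 and P_B = 17.31 and P_C = 27.66: Q_A = 477.891.
∂Q_A/∂P_B = -9.9.
ε = (∂Q_A/∂P_B)(P_B/Q_A) = -9.9 × (17.31/477.891) ≈ -0.359.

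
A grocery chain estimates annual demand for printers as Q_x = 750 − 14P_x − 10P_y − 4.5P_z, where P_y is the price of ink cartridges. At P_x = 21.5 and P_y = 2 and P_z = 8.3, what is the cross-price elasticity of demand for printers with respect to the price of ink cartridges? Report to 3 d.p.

-0.051

At P_x = 21.5 and P_y = 2 and P_z = 8.3: Q_x = 391.65.
∂Q_x/∂P_y = -10.
ε = (∂Q_x/∂P_y)(P_y/Q_x) = -10 × (2/391.65) ≈ -0.051.
Since ε < 0, printers and ink cartridges are complements.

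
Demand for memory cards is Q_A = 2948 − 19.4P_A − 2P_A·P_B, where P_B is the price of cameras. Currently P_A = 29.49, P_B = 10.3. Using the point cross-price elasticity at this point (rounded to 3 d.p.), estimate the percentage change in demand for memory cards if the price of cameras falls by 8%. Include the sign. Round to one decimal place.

2.8%

At P_A = 29.49, P_B = 10.3: Q_A = 1768.4.
∂Q_A/∂P_B = -2P_A = -58.9800.
ε = (∂Q_A/∂P_B)(P_B/Q_A) = -58.9800 × 10.3/1768.4 ≈ -0.344.
%ΔQ_A ≈ ε × %ΔP_B = -0.344 × (-8%) = 2.8%.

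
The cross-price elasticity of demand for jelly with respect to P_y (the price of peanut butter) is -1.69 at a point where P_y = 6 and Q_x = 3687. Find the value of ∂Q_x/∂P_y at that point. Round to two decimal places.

-1038.51

ε = (∂Q_x/∂P_y)·(P_y/Q_x) ⇒ ∂Q_x/∂P_y = ε·Q_x/P_y = -1.69 × 3687/6 ≈ -1038.51.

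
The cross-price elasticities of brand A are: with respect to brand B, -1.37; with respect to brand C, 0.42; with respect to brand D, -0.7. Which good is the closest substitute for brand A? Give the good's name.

brand C

Substitutes have ε > 0. Among the positive values, 0.42 (brand C) is largest.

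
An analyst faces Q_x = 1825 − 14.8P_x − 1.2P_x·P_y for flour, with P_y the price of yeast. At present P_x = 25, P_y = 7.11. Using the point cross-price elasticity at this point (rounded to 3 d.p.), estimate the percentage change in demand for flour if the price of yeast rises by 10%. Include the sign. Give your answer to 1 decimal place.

At P_x = 25, P_y = 7.11: Q_x = 1241.7.
∂Q_x/∂P_y = -1.2P_x = -30.0000.
ε = (∂Q_x/∂P_y)(P_y/Q_x) = -30.0000 × 7.11/1241.7 ≈ -0.172.
%ΔQ_x ≈ ε × %ΔP_y = -0.172 × (10%) = -1.7%.

-1.7%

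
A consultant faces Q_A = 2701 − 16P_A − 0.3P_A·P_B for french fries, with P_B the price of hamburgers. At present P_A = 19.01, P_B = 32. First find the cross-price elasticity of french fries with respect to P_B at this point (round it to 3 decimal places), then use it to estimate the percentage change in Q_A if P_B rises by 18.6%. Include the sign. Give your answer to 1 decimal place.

-1.5%

At P_A = 19.01, P_B = 32: Q_A = 2214.344.
∂Q_A/∂P_B = -0.3P_A = -5.7030.
ε = (∂Q_A/∂P_B)(P_B/Q_A) = -5.7030 × 32/2214.344 ≈ -0.082.
%ΔQ_A ≈ ε × %ΔP_B = -0.082 × (18.6%) = -1.5%.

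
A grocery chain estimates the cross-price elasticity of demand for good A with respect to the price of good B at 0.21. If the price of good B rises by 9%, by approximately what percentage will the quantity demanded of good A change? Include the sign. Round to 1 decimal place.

1.9%

%ΔQ ≈ ε × %ΔP of good B = 0.21 × (9%) = 1.9%.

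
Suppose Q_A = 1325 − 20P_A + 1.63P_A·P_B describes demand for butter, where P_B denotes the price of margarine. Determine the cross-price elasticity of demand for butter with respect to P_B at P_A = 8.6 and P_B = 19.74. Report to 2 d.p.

0.19

At P_A = 8.6 and P_B = 19.74: Q_A = 1429.715.
∂Q_A/∂P_B = 1.63P_A = 1.63(8.6) = 14.0180.
ε = (∂Q_A/∂P_B)(P_B/Q_A) = 14.0180 × (19.74/1429.715) ≈ 0.19.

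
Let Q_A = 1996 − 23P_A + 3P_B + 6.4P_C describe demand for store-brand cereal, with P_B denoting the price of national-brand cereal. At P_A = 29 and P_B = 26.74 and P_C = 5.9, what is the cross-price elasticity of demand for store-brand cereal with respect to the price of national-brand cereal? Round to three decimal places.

0.055

At P_A = 29 and P_B = 26.74 and P_C = 5.9: Q_A = 1446.98.
∂Q_A/∂P_B = 3.
ε = (∂Q_A/∂P_B)(P_B/Q_A) = 3 × (26.74/1446.98) ≈ 0.055.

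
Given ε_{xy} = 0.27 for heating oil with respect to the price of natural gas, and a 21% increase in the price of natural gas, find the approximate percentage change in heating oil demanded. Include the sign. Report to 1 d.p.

5.7%

%ΔQ ≈ ε × %ΔP of natural gas = 0.27 × (21%) = 5.7%.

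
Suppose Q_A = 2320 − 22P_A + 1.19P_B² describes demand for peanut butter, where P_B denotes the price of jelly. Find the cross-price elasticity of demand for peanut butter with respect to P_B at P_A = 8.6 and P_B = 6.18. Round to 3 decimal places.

At P_A = 8.6 and P_B = 6.18: Q_A = 2176.249.
∂Q_A/∂P_B = 2.38P_B = 2.38(6.18) = 14.7084.
ε = (∂Q_A/∂P_B)(P_B/Q_A) = 14.7084 × (6.18/2176.249) ≈ 0.042.
ε > 0: substitutes.

0.042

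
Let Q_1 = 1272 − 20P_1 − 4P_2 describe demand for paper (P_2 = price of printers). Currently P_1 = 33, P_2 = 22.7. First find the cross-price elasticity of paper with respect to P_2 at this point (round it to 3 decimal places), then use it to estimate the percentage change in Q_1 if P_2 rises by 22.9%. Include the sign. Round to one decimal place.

-4.0%

At P_1 = 33, P_2 = 22.7: Q_1 = 521.2.
∂Q_1/∂P_2 = -4.
ε = (∂Q_1/∂P_2)(P_2/Q_1) = -4.0000 × 22.7/521.2 ≈ -0.174.
%ΔQ_1 ≈ ε × %ΔP_2 = -0.174 × (22.9%) = -4.0%.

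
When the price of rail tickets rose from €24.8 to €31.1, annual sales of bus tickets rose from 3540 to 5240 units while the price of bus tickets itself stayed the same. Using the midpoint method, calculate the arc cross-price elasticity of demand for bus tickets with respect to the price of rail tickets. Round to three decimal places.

ΔQ_A = 5240 − 3540 = 1700; ΔP_B = 31.1 − 24.8 = 6.3.
Midpoints: Q̄_A = 4390.0, P̄_B = 27.95.
ε = (ΔQ_A/Q̄_A)/(ΔP_B/P̄_B) = (1700/4390.0)/(6.3/27.95) ≈ 1.718.

1.718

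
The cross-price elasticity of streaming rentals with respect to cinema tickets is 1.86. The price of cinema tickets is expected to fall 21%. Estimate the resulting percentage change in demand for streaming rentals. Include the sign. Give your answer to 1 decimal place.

-39.1%

%ΔQ ≈ ε × %ΔP of cinema tickets = 1.86 × (-21%) = -39.1%.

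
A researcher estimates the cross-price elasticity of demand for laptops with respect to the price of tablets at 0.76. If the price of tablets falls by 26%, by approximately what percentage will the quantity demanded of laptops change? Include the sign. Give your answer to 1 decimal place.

%ΔQ ≈ ε × %ΔP of tablets = 0.76 × (-26%) = -19.8%.

-19.8%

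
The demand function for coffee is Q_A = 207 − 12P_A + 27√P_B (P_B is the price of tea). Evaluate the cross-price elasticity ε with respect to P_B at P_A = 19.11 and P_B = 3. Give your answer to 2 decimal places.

0.96

At P_A = 19.11 and P_B = 3: Q_A = 24.445.
∂Q_A/∂P_B = 27/(2√P_B) = 27/(2√3) = 7.7942.
ε = (∂Q_A/∂P_B)(P_B/Q_A) = 7.7942 × (3/24.445) ≈ 0.96.
ε > 0: substitutes.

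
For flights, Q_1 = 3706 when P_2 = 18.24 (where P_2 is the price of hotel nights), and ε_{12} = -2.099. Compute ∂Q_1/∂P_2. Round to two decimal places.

ε = (∂Q_1/∂P_2)·(P_2/Q_1) ⇒ ∂Q_1/∂P_2 = ε·Q_1/P_2 = -2.099 × 3706/18.24 ≈ -426.47.

-426.47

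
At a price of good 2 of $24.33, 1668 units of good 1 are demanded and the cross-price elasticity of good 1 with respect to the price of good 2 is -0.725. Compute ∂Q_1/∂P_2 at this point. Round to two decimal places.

ε = (∂Q_1/∂P_2)·(P_2/Q_1) ⇒ ∂Q_1/∂P_2 = ε·Q_1/P_2 = -0.725 × 1668/24.33 ≈ -49.70.

-49.70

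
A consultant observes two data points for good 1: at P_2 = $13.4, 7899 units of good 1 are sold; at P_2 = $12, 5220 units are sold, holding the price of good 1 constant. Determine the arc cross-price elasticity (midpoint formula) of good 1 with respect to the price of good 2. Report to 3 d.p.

3.705

ΔQ_1 = 5220 − 7899 = -2679; ΔP_2 = 12 − 13.4 = -1.4.
Midpoints: Q̄_1 = 6559.5, P̄_2 = 12.70.
ε = (ΔQ_1/Q̄_1)/(ΔP_2/P̄_2) = (-2679/6559.5)/(-1.4/12.70) ≈ 3.705.
ε > 0: good 1 and good 2 are substitutes.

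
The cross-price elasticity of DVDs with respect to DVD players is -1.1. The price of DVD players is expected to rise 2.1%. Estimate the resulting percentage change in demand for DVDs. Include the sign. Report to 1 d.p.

%ΔQ ≈ ε × %ΔP of DVD players = -1.1 × (2.1%) = -2.3%.

-2.3%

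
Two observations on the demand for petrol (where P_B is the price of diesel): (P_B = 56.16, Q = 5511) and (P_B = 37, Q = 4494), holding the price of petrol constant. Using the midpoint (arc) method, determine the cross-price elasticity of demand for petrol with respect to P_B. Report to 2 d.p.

ΔQ_A = 4494 − 5511 = -1017; ΔP_B = 37 − 56.16 = -19.16.
Midpoints: Q̄_A = 5002.5, P̄_B = 46.58.
ε = (ΔQ_A/Q̄_A)/(ΔP_B/P̄_B) = (-1017/5002.5)/(-19.16/46.58) ≈ 0.49.
ε > 0: petrol and diesel are substitutes.

0.49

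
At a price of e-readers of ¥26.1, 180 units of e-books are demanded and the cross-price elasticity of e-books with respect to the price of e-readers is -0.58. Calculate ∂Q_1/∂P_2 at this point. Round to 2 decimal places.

ε = (∂Q_1/∂P_2)·(P_2/Q_1) ⇒ ∂Q_1/∂P_2 = ε·Q_1/P_2 = -0.58 × 180/26.1 ≈ -4.00.

-4.00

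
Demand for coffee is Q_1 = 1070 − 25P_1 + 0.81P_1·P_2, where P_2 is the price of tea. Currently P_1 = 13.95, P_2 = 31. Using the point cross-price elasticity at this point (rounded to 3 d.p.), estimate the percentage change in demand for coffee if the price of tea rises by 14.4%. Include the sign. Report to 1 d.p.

At P_1 = 13.95, P_2 = 31: Q_1 = 1071.534.
∂Q_1/∂P_2 = 0.81P_1 = 11.2995.
ε = (∂Q_1/∂P_2)(P_2/Q_1) = 11.2995 × 31/1071.534 ≈ 0.327.
%ΔQ_1 ≈ ε × %ΔP_2 = 0.327 × (14.4%) = 4.7%.

4.7%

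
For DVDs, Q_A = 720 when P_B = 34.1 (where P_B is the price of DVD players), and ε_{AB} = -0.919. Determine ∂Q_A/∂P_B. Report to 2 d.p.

-19.40

ε = (∂Q_A/∂P_B)·(P_B/Q_A) ⇒ ∂Q_A/∂P_B = ε·Q_A/P_B = -0.919 × 720/34.1 ≈ -19.40.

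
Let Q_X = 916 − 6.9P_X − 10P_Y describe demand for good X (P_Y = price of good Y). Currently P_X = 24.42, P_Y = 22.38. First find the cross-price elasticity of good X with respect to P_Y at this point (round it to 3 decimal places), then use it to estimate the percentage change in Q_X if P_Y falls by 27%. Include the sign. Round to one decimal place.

At P_X = 24.42, P_Y = 22.38: Q_X = 523.702.
∂Q_X/∂P_Y = -10.
ε = (∂Q_X/∂P_Y)(P_Y/Q_X) = -10.0000 × 22.38/523.702 ≈ -0.427.
%ΔQ_X ≈ ε × %ΔP_Y = -0.427 × (-27%) = 11.5%.

11.5%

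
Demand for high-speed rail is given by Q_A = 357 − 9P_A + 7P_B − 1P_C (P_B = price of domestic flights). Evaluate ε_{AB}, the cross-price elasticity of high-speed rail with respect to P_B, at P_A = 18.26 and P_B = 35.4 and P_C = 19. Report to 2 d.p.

At P_A = 18.26 and P_B = 35.4 and P_C = 19: Q_A = 421.46.
∂Q_A/∂P_B = 7.
ε = (∂Q_A/∂P_B)(P_B/Q_A) = 7 × (35.4/421.46) ≈ 0.59.
Since ε > 0, high-speed rail and domestic flights are substitutes.

0.59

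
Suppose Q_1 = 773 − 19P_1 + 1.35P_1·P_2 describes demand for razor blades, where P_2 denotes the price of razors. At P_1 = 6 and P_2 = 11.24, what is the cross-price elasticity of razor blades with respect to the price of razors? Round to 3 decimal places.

At P_1 = 6 and P_2 = 11.24: Q_1 = 750.044.
∂Q_1/∂P_2 = 1.35P_1 = 1.35(6) = 8.1000.
ε = (∂Q_1/∂P_2)(P_2/Q_1) = 8.1000 × (11.24/750.044) ≈ 0.121.

0.121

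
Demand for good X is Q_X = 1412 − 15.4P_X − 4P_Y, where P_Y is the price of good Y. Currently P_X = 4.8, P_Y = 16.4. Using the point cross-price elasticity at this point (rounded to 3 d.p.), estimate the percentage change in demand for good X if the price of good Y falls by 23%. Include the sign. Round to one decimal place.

1.2%

At P_X = 4.8, P_Y = 16.4: Q_X = 1272.48.
∂Q_X/∂P_Y = -4.
ε = (∂Q_X/∂P_Y)(P_Y/Q_X) = -4.0000 × 16.4/1272.48 ≈ -0.052.
%ΔQ_X ≈ ε × %ΔP_Y = -0.052 × (-23%) = 1.2%.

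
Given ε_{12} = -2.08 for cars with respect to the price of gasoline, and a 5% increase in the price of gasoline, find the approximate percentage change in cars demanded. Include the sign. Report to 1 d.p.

%ΔQ ≈ ε × %ΔP of gasoline = -2.08 × (5%) = -10.4%.

-10.4%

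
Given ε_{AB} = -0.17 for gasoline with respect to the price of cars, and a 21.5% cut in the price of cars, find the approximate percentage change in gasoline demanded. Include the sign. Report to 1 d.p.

3.7%

%ΔQ ≈ ε × %ΔP of cars = -0.17 × (-21.5%) = 3.7%.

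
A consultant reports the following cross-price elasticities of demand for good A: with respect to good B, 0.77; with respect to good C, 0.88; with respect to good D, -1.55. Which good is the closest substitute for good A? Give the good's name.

Substitutes have ε > 0. Among the positive values, 0.88 (good C) is largest.

good C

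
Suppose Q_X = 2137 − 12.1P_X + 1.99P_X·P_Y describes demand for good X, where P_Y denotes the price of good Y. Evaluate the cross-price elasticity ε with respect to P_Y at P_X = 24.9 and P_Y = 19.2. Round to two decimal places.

At P_X = 24.9 and P_Y = 19.2: Q_X = 2787.089.
∂Q_X/∂P_Y = 1.99P_X = 1.99(24.9) = 49.5510.
ε = (∂Q_X/∂P_Y)(P_Y/Q_X) = 49.5510 × (19.2/2787.089) ≈ 0.34.

0.34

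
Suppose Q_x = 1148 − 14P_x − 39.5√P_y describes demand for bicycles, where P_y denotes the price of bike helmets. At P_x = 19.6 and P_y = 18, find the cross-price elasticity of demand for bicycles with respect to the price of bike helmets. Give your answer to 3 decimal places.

At P_x = 19.6 and P_y = 18: Q_x = 706.016.
∂Q_x/∂P_y = -39.5/(2√P_y) = -39.5/(2√18) = -4.6551.
ε = (∂Q_x/∂P_y)(P_y/Q_x) = -4.6551 × (18/706.016) ≈ -0.119.
ε < 0: complements.

-0.119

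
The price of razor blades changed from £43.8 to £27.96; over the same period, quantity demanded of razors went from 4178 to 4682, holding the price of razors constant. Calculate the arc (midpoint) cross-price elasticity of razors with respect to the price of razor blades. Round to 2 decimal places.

-0.26

ΔQ_A = 4682 − 4178 = 504; ΔP_B = 27.96 − 43.8 = -15.84.
Midpoints: Q̄_A = 4430.0, P̄_B = 35.88.
ε = (ΔQ_A/Q̄_A)/(ΔP_B/P̄_B) = (504/4430.0)/(-15.84/35.88) ≈ -0.26.
ε < 0: razors and razor blades are complements.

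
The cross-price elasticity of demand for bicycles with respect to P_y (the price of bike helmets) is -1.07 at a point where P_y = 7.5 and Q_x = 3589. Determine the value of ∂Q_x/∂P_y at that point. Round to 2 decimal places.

ε = (∂Q_x/∂P_y)·(P_y/Q_x) ⇒ ∂Q_x/∂P_y = ε·Q_x/P_y = -1.07 × 3589/7.5 ≈ -512.03.

-512.03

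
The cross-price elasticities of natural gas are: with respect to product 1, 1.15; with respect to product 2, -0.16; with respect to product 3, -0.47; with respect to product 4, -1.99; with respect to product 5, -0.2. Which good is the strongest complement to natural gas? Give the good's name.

product 4

Complements have ε < 0. The most negative value is -1.99 (product 4).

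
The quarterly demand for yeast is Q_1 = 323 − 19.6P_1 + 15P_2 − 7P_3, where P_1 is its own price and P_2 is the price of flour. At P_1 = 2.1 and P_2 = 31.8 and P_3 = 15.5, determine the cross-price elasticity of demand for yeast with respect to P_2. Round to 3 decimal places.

At P_1 = 2.1 and P_2 = 31.8 and P_3 = 15.5: Q_1 = 650.34.
∂Q_1/∂P_2 = 15.
ε = (∂Q_1/∂P_2)(P_2/Q_1) = 15 × (31.8/650.34) ≈ 0.733.

0.733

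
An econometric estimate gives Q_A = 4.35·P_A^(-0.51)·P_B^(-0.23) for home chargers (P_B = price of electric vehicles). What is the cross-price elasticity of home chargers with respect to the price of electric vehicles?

In a log-linear (constant-elasticity) demand function, the coefficient on the exponent of P_B is the cross-price elasticity.
ε = -0.23. Negative, so home chargers and electric vehicles are complements.

-0.23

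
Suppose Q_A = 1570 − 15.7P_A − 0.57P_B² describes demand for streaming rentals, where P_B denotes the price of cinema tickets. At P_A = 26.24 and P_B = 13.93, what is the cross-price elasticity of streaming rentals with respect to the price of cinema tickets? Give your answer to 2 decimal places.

-0.21

At P_A = 26.24 and P_B = 13.93: Q_A = 1047.426.
∂Q_A/∂P_B = -1.14P_B = -1.14(13.93) = -15.8802.
ε = (∂Q_A/∂P_B)(P_B/Q_A) = -15.8802 × (13.93/1047.426) ≈ -0.21.
ε < 0: complements.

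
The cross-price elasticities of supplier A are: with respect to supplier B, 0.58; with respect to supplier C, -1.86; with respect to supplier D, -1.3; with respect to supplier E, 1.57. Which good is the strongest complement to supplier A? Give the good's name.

Complements have ε < 0. The most negative value is -1.86 (supplier C).

supplier C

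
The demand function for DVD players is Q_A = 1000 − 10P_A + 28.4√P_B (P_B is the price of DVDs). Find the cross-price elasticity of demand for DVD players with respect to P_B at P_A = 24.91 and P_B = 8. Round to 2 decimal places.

0.05

At P_A = 24.91 and P_B = 8: Q_A = 831.227.
∂Q_A/∂P_B = 28.4/(2√P_B) = 28.4/(2√8) = 5.0205.
ε = (∂Q_A/∂P_B)(P_B/Q_A) = 5.0205 × (8/831.227) ≈ 0.05.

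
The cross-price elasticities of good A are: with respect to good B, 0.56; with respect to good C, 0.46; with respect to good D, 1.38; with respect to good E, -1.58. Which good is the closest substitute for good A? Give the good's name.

Substitutes have ε > 0. Among the positive values, 1.38 (good D) is largest.

good D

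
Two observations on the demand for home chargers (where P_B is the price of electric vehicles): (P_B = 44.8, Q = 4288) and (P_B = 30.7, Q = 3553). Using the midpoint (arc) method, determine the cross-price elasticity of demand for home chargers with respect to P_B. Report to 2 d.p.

0.50

ΔQ_A = 3553 − 4288 = -735; ΔP_B = 30.7 − 44.8 = -14.1.
Midpoints: Q̄_A = 3920.5, P̄_B = 37.75.
ε = (ΔQ_A/Q̄_A)/(ΔP_B/P̄_B) = (-735/3920.5)/(-14.1/37.75) ≈ 0.50.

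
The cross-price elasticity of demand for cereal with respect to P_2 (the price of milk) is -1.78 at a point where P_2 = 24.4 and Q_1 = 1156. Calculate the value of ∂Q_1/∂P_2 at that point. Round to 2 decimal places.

ε = (∂Q_1/∂P_2)·(P_2/Q_1) ⇒ ∂Q_1/∂P_2 = ε·Q_1/P_2 = -1.78 × 1156/24.4 ≈ -84.33.

-84.33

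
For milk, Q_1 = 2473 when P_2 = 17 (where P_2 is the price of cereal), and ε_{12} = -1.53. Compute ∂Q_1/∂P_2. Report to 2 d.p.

-222.57

ε = (∂Q_1/∂P_2)·(P_2/Q_1) ⇒ ∂Q_1/∂P_2 = ε·Q_1/P_2 = -1.53 × 2473/17 ≈ -222.57.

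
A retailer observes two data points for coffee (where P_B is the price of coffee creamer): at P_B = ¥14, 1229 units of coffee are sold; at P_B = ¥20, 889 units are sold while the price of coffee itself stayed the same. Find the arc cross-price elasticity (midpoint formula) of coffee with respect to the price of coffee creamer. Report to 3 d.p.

ΔQ_A = 889 − 1229 = -340; ΔP_B = 20 − 14 = 6.
Midpoints: Q̄_A = 1059.0, P̄_B = 17.00.
ε = (ΔQ_A/Q̄_A)/(ΔP_B/P̄_B) = (-340/1059.0)/(6/17.00) ≈ -0.910.

-0.910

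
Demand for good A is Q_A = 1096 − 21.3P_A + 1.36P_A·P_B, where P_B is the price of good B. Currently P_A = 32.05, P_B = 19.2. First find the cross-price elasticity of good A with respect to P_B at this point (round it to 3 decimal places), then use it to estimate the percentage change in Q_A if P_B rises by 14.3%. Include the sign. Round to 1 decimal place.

At P_A = 32.05, P_B = 19.2: Q_A = 1250.225.
∂Q_A/∂P_B = 1.36P_A = 43.5880.
ε = (∂Q_A/∂P_B)(P_B/Q_A) = 43.5880 × 19.2/1250.225 ≈ 0.669.
%ΔQ_A ≈ ε × %ΔP_B = 0.669 × (14.3%) = 9.6%.

9.6%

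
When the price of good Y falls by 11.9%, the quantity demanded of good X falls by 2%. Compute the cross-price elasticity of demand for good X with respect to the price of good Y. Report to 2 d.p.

0.17

ε = (%ΔQ of good X) / (%ΔP of good Y) = (-2%) / (-11.9%) ≈ 0.17.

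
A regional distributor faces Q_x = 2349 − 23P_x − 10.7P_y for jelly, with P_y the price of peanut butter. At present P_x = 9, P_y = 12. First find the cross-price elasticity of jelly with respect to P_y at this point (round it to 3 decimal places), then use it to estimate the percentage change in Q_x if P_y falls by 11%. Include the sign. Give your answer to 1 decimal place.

At P_x = 9, P_y = 12: Q_x = 2013.6.
∂Q_x/∂P_y = -10.7.
ε = (∂Q_x/∂P_y)(P_y/Q_x) = -10.7000 × 12/2013.6 ≈ -0.064.
%ΔQ_x ≈ ε × %ΔP_y = -0.064 × (-11%) = 0.7%.

0.7%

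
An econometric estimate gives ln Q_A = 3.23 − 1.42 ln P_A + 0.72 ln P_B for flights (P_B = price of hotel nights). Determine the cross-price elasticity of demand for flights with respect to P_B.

In a log-linear (constant-elasticity) demand function, the coefficient on ln P_B is the cross-price elasticity.
ε = 0.72. Positive, so flights and hotel nights are substitutes.

0.72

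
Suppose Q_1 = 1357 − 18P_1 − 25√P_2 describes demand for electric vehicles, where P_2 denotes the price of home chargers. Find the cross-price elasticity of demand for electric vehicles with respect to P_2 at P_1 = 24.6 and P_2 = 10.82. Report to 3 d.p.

At P_1 = 24.6 and P_2 = 10.82: Q_1 = 831.966.
∂Q_1/∂P_2 = -25/(2√P_2) = -25/(2√10.82) = -3.8001.
ε = (∂Q_1/∂P_2)(P_2/Q_1) = -3.8001 × (10.82/831.966) ≈ -0.049.

-0.049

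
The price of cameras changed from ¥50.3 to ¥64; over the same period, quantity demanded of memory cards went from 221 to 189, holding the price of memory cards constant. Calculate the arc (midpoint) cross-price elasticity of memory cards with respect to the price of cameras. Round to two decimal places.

-0.65

ΔQ_A = 189 − 221 = -32; ΔP_B = 64 − 50.3 = 13.7.
Midpoints: Q̄_A = 205.0, P̄_B = 57.15.
ε = (ΔQ_A/Q̄_A)/(ΔP_B/P̄_B) = (-32/205.0)/(13.7/57.15) ≈ -0.65.
ε < 0: memory cards and cameras are complements.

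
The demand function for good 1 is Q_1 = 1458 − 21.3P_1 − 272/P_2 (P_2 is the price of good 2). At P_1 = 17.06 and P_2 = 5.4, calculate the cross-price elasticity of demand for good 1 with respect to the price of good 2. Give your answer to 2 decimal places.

At P_1 = 17.06 and P_2 = 5.4: Q_1 = 1044.252.
∂Q_1/∂P_2 = 272/P_2² = 9.3278.
ε = (∂Q_1/∂P_2)(P_2/Q_1) = 9.3278 × (5.4/1044.252) ≈ 0.05.
ε > 0: substitutes.

0.05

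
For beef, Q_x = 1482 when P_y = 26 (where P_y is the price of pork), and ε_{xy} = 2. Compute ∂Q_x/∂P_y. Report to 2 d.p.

ε = (∂Q_x/∂P_y)·(P_y/Q_x) ⇒ ∂Q_x/∂P_y = ε·Q_x/P_y = 2 × 1482/26 ≈ 114.00.

114.00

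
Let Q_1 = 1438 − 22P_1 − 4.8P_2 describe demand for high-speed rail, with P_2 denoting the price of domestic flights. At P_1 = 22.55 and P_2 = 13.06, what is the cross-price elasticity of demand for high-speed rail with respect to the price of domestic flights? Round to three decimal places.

-0.071

At P_1 = 22.55 and P_2 = 13.06: Q_1 = 879.212.
∂Q_1/∂P_2 = -4.8.
ε = (∂Q_1/∂P_2)(P_2/Q_1) = -4.8 × (13.06/879.212) ≈ -0.071.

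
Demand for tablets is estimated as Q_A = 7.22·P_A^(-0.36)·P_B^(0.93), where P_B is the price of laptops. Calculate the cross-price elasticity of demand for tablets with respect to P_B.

0.93

In a log-linear (constant-elasticity) demand function, the coefficient on the exponent of P_B is the cross-price elasticity.
ε = 0.93. Positive, so tablets and laptops are substitutes.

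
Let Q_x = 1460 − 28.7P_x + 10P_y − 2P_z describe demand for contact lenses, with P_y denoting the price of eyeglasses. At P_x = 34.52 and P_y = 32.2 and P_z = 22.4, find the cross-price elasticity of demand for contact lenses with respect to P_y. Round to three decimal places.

0.431

At P_x = 34.52 and P_y = 32.2 and P_z = 22.4: Q_x = 746.476.
∂Q_x/∂P_y = 10.
ε = (∂Q_x/∂P_y)(P_y/Q_x) = 10 × (32.2/746.476) ≈ 0.431.
Since ε > 0, contact lenses and eyeglasses are substitutes.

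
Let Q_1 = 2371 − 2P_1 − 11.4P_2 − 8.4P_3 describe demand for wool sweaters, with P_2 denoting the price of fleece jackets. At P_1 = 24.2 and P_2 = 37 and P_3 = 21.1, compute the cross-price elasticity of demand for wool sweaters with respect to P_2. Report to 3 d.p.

At P_1 = 24.2 and P_2 = 37 and P_3 = 21.1: Q_1 = 1723.56.
∂Q_1/∂P_2 = -11.4.
ε = (∂Q_1/∂P_2)(P_2/Q_1) = -11.4 × (37/1723.56) ≈ -0.245.
Since ε < 0, wool sweaters and fleece jackets are complements.

-0.245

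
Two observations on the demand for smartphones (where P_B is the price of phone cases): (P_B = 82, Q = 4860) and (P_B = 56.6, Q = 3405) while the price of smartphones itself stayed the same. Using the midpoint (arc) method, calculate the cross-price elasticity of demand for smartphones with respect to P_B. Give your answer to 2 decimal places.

0.96

ΔQ_A = 3405 − 4860 = -1455; ΔP_B = 56.6 − 82 = -25.4.
Midpoints: Q̄_A = 4132.5, P̄_B = 69.30.
ε = (ΔQ_A/Q̄_A)/(ΔP_B/P̄_B) = (-1455/4132.5)/(-25.4/69.30) ≈ 0.96.
ε > 0: smartphones and phone cases are substitutes.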